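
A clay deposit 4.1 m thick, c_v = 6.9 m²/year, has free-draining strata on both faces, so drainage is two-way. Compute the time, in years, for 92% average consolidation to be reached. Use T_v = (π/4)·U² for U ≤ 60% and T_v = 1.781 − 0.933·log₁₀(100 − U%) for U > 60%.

t ≈ 0.572 years

Drainage path length: H_d = H/2 = 2.05 m (double drainage).
U > 60%: T_v = 1.781 − 0.933·log₁₀(100 − 92) = 0.93842.
t = T_v·H_d²/c_v = 0.93842×2.05²/6.9 = 0.5716 years.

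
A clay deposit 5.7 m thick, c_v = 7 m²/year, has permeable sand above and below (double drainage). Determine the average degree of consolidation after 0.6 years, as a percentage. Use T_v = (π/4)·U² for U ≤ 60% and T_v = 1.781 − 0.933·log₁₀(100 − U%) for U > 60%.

U ≈ 77.4 %

Drainage path length: H_d = H/2 = 2.85 m (double drainage).
T_v = c_v·t/H_d² = 7×0.6/2.85² = 0.51708.
T_v = 0.51708 corresponds to the U > 60% branch:
U = 1 − 10^((1.781 − T_v)/0.933)/100 = 0.7737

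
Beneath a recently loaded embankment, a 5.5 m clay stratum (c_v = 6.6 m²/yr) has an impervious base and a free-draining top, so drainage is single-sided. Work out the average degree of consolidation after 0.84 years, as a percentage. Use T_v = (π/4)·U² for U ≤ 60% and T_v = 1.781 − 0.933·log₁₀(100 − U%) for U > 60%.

Drainage path length: H_d = H = 5.5 m (single drainage).
T_v = c_v·t/H_d² = 6.6×0.84/5.5² = 0.18327.
T_v = 0.18327 corresponds to the U ≤ 60% branch:
U = √(4T_v/π) = 0.4831

U ≈ 48.3 %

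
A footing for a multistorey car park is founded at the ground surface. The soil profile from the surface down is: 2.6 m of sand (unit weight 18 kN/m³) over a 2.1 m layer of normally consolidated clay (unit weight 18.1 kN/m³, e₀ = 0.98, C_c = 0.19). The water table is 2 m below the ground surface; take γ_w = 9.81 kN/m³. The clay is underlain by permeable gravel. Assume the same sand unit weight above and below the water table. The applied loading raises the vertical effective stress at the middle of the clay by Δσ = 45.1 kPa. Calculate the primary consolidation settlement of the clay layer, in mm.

S_c ≈ 56.6 mm

Mid-depth of clay below the ground surface: z = 2.6 + 2.1/2 = 3.65 m.
Total vertical stress at mid-clay: σ_v = 18×2.6 + 18.1×1.05 = 65.805 kPa.
Pore pressure: u = 9.81×(3.65 − 2) = 16.186 kPa.
Initial effective stress: σ'_0 = σ_v − u = 65.805 − 16.186 = 49.619 kPa.
Final effective stress: σ'_f = σ'_0 + Δσ = 49.619 + 45.1 = 94.719 kPa.
Normally consolidated clay, so the full stress increment lies on the virgin compression line:
S_c = C_c·H/(1+e₀)·log₁₀(σ'_f/σ'_0) = 0.19×2.1/(1+0.98)×log₁₀(94.719/49.619)
    = 0.20152 × 0.28079 = 0.05658 m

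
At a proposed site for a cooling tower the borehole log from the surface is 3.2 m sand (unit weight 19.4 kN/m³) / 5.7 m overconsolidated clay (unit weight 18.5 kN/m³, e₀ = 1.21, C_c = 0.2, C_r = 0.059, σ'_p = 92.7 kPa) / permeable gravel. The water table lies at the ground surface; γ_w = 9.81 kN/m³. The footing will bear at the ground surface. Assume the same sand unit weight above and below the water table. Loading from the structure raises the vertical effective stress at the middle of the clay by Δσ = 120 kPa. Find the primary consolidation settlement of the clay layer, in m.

S_c ≈ 0.177 m

Mid-depth of clay below the ground surface: z = 3.2 + 5.7/2 = 6.05 m.
Total vertical stress at mid-clay: σ_v = 19.4×3.2 + 18.5×2.85 = 114.81 kPa.
Pore pressure: u = 9.81×(6.05 − 0) = 59.351 kPa.
Initial effective stress: σ'_0 = σ_v − u = 114.81 − 59.351 = 55.459 kPa.
Final effective stress: σ'_f = 55.459 + 120 = 175.46 kPa.
σ'_f = 175.46 > σ'_p = 92.7 kPa, so the stress path crosses the preconsolidation pressure — recompression up to σ'_p, then virgin compression beyond:
S_c = H/(1+e₀)·[C_r·log₁₀(σ'_p/σ'_0) + C_c·log₁₀(σ'_f/σ'_p)]
    = 5.7/2.21 × [0.059×log₁₀(92.7/55.459) + 0.2×log₁₀(175.46/92.7)]
    = 2.5792 × [0.013163 + 0.05542] = 0.1769 m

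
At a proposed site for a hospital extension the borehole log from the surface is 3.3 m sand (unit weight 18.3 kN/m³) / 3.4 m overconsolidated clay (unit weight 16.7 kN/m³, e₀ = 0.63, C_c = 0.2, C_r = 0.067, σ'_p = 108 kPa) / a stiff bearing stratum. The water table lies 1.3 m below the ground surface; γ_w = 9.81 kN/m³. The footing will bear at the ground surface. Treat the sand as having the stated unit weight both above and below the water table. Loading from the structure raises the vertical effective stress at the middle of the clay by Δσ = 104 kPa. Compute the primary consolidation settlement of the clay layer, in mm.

S_c ≈ 111 mm

Mid-depth of clay below the ground surface: z = 3.3 + 3.4/2 = 5 m.
Total vertical stress at mid-clay: σ_v = 18.3×3.3 + 16.7×1.7 = 88.78 kPa.
Pore pressure: u = 9.81×(5 − 1.3) = 36.297 kPa.
Initial effective stress: σ'_0 = σ_v − u = 88.78 − 36.297 = 52.483 kPa.
Final effective stress: σ'_f = 52.483 + 104 = 156.48 kPa.
σ'_f = 156.48 > σ'_p = 108 kPa, so the stress path crosses the preconsolidation pressure — recompression up to σ'_p, then virgin compression beyond:
S_c = H/(1+e₀)·[C_r·log₁₀(σ'_p/σ'_0) + C_c·log₁₀(σ'_f/σ'_p)]
    = 3.4/1.63 × [0.067×log₁₀(108/52.483) + 0.2×log₁₀(156.48/108)]
    = 2.0859 × [0.020998 + 0.032207] = 0.111 m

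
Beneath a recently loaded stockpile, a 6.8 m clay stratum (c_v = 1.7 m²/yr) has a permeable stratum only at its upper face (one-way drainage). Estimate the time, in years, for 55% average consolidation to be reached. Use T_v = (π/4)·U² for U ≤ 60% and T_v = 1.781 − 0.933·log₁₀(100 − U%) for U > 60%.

Drainage path length: H_d = H = 6.8 m (single drainage).
U ≤ 60%: T_v = (π/4)·U² = (π/4)×0.55² = 0.23758.
t = T_v·H_d²/c_v = 0.23758×6.8²/1.7 = 6.462 years.

t ≈ 6.46 years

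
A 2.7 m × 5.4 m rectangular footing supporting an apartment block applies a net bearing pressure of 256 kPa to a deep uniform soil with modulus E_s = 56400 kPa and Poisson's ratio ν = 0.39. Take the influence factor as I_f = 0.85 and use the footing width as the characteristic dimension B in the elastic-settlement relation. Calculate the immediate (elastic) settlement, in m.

S_e ≈ 0.00883 m

Immediate (elastic) settlement: S_e = q·B·(1−ν²)/E_s · I_f.
S_e = 256 × 2.7 × (1 − 0.39²) / 56400 × 0.85
    = 256 × 2.7 × 0.8479 / 56400 × 0.85
    = 0.008833 m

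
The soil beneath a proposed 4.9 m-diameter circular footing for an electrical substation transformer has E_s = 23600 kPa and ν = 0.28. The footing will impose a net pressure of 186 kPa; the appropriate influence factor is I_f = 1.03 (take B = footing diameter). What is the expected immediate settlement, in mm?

Immediate (elastic) settlement: S_e = q·B·(1−ν²)/E_s · I_f.
S_e = 186 × 4.9 × (1 − 0.28²) / 23600 × 1.03
    = 186 × 4.9 × 0.9216 / 23600 × 1.03
    = 0.03666 m = 36.66 mm

S_e ≈ 36.7 mm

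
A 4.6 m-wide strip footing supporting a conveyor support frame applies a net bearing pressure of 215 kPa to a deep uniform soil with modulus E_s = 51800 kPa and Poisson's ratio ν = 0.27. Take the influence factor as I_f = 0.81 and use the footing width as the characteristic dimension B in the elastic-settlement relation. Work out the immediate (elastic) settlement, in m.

Immediate (elastic) settlement: S_e = q·B·(1−ν²)/E_s · I_f.
S_e = 215 × 4.6 × (1 − 0.27²) / 51800 × 0.81
    = 215 × 4.6 × 0.9271 / 51800 × 0.81
    = 0.01434 m

S_e ≈ 0.0143 m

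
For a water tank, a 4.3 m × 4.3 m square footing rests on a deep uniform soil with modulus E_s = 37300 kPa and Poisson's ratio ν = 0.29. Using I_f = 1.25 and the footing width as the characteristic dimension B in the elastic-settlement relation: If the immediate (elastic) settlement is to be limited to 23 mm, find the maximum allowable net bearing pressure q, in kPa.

S_e = q·B·(1−ν²)/E_s · I_f  ⇒  q = S_e·E_s / (B·(1−ν²)·I_f).
q = 0.023 × 37300 / (4.3 × 0.9159 × 1.25) = 174.3 kPa

q ≈ 174 kPa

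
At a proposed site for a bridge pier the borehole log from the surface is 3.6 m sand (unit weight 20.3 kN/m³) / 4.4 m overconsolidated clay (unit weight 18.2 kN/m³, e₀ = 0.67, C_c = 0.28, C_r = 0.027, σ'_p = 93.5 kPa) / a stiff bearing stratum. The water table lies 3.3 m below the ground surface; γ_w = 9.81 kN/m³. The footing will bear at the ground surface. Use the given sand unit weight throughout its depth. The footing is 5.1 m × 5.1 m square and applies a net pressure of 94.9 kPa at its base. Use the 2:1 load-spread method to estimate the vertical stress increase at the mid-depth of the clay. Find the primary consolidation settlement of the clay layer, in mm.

S_c ≈ 51.9 mm

Mid-depth of clay below the ground surface: z = 3.6 + 4.4/2 = 5.8 m.
Total vertical stress at mid-clay: σ_v = 20.3×3.6 + 18.2×2.2 = 113.12 kPa.
Pore pressure: u = 9.81×(5.8 − 3.3) = 24.525 kPa.
Initial effective stress: σ'_0 = σ_v − u = 113.12 − 24.525 = 88.595 kPa.
Stress increase at mid-clay by the 2:1 spreading method:
Δσ = qBL/((B+z)(L+z)) = 94.9×5.1×5.1/((5.1+5.8)(5.1+5.8)) = 20.776 kPa
Final effective stress: σ'_f = 88.595 + 20.776 = 109.37 kPa.
σ'_f = 109.37 > σ'_p = 93.5 kPa, so the stress path crosses the preconsolidation pressure — recompression up to σ'_p, then virgin compression beyond:
S_c = H/(1+e₀)·[C_r·log₁₀(σ'_p/σ'_0) + C_c·log₁₀(σ'_f/σ'_p)]
    = 4.4/1.67 × [0.027×log₁₀(93.5/88.595) + 0.28×log₁₀(109.37/93.5)]
    = 2.6347 × [0.00063186 + 0.019064] = 0.05189 m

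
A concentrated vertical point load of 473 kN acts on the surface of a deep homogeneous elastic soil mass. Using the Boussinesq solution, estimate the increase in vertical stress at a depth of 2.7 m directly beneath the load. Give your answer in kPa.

Δσ_z ≈ 31 kPa

Boussinesq vertical stress below a point load on an elastic half-space:
Δσ_z = 3P/(2πz²) · [1 + (r/z)²]^(−5/2)
r/z = 0/2.7 = 0; [1+(r/z)²]^(−5/2) = 1.
Δσ_z = 3×473/(2π×2.7²) × 1 = 30.98 × 1 = 30.98 kPa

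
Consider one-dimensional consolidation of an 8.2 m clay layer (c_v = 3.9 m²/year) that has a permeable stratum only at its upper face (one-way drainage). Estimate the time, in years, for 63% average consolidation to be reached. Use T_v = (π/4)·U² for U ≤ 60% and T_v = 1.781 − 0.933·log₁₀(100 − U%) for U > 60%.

t ≈ 5.48 years

Drainage path length: H_d = H = 8.2 m (single drainage).
U > 60%: T_v = 1.781 − 0.933·log₁₀(100 − 63) = 0.31787.
t = T_v·H_d²/c_v = 0.31787×8.2²/3.9 = 5.48 years.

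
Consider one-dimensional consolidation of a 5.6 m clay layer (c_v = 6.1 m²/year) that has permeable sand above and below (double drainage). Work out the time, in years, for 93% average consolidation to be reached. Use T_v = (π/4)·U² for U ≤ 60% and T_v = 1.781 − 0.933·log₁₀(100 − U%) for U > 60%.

Drainage path length: H_d = H/2 = 2.8 m (double drainage).
U > 60%: T_v = 1.781 − 0.933·log₁₀(100 − 93) = 0.99252.
t = T_v·H_d²/c_v = 0.99252×2.8²/6.1 = 1.276 years.

t ≈ 1.28 years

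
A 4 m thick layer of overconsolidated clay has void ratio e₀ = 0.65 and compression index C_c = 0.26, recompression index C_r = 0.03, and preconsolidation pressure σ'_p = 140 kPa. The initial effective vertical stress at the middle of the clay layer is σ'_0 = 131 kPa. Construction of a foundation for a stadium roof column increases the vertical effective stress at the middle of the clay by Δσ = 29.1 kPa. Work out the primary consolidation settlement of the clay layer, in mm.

S_c ≈ 38.8 mm

Final effective stress: σ'_f = 131 + 29.1 = 160.1 kPa.
σ'_f = 160.1 > σ'_p = 140 kPa, so the stress path crosses the preconsolidation pressure — recompression up to σ'_p, then virgin compression beyond:
S_c = H/(1+e₀)·[C_r·log₁₀(σ'_p/σ'_0) + C_c·log₁₀(σ'_f/σ'_p)]
    = 4/1.65 × [0.03×log₁₀(140/131) + 0.26×log₁₀(160.1/140)]
    = 2.4242 × [0.0008657 + 0.015148] = 0.03882 m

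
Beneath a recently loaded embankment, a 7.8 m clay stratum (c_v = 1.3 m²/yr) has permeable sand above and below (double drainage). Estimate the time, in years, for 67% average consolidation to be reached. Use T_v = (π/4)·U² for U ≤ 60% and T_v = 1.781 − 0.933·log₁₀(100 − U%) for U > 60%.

Drainage path length: H_d = H/2 = 3.9 m (double drainage).
U > 60%: T_v = 1.781 − 0.933·log₁₀(100 − 67) = 0.36423.
t = T_v·H_d²/c_v = 0.36423×3.9²/1.3 = 4.261 years.

t ≈ 4.26 years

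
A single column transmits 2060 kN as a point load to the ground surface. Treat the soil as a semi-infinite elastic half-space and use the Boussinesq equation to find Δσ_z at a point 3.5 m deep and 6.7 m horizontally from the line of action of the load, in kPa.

Δσ_z ≈ 1.71 kPa

Boussinesq vertical stress below a point load on an elastic half-space:
Δσ_z = 3P/(2πz²) · [1 + (r/z)²]^(−5/2)
r/z = 6.7/3.5 = 1.9143; [1+(r/z)²]^(−5/2) = 0.021281.
Δσ_z = 3×2060/(2π×3.5²) × 0.021281 = 80.292 × 0.021281 = 1.709 kPa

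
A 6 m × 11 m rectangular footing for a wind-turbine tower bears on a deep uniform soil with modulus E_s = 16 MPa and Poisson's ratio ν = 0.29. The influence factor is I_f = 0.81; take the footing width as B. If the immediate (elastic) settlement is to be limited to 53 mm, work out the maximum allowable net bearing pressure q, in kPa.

q ≈ 191 kPa

E_s = 16 MPa = 16000 kPa.
S_e = q·B·(1−ν²)/E_s · I_f  ⇒  q = S_e·E_s / (B·(1−ν²)·I_f).
q = 0.053 × 16000 / (6 × 0.9159 × 0.81) = 190.5 kPa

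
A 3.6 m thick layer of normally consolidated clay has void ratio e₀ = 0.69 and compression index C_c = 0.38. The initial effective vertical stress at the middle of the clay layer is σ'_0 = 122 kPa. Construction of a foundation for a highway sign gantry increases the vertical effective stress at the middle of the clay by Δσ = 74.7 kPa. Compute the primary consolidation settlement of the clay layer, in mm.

S_c ≈ 168 mm

Final effective stress: σ'_f = σ'_0 + Δσ = 122 + 74.7 = 196.7 kPa.
Normally consolidated clay, so the full stress increment lies on the virgin compression line:
S_c = C_c·H/(1+e₀)·log₁₀(σ'_f/σ'_0) = 0.38×3.6/(1+0.69)×log₁₀(196.7/122)
    = 0.80947 × 0.20744 = 0.1679 m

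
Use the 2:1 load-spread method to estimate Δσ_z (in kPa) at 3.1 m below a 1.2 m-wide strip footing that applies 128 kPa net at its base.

Δσ_z ≈ 35.7 kPa

By the 2:1 method the load spreads at 1 horizontal : 2 vertical, so at depth z the loaded area has grown by z in each plan dimension:
Δσ = qB/(B+z) = 128×1.2/(1.2+3.1) = 35.721 kPa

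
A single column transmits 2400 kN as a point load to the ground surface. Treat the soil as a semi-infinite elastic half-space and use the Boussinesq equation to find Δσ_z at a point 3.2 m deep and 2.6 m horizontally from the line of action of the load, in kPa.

Δσ_z ≈ 31.5 kPa

Boussinesq vertical stress below a point load on an elastic half-space:
Δσ_z = 3P/(2πz²) · [1 + (r/z)²]^(−5/2)
r/z = 2.6/3.2 = 0.8125; [1+(r/z)²]^(−5/2) = 0.2816.
Δσ_z = 3×2400/(2π×3.2²) × 0.2816 = 111.91 × 0.2816 = 31.51 kPa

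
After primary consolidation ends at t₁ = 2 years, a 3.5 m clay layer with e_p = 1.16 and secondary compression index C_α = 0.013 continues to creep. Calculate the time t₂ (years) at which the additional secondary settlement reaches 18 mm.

t₂ ≈ 14.3 years

S_s = C_α·H/(1+e_p)·log₁₀(t₂/t₁) ⇒ log₁₀(t₂/t₁) = S_s·(1+e_p)/(C_α·H).
log₁₀(t₂/t₁) = 0.018 × (1+1.16) / (0.013×3.5) = 0.8545
t₂ = t₁ × 10^0.8545 = 2 × 7.153 = 14.31 years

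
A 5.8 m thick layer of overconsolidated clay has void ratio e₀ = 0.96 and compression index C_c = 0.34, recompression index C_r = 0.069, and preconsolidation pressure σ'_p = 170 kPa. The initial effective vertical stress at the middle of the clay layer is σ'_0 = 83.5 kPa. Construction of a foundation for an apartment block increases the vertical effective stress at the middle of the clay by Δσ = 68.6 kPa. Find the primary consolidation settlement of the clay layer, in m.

S_c ≈ 0.0532 m

Final effective stress: σ'_f = 83.5 + 68.6 = 152.1 kPa.
σ'_f = 152.1 ≤ σ'_p = 170 kPa, so the clay remains overconsolidated and only the recompression index applies:
S_c = C_r·H/(1+e₀)·log₁₀(σ'_f/σ'_0) = 0.069×5.8/1.96×log₁₀(152.1/83.5)
    = 0.20418 × 0.26044 = 0.05318 m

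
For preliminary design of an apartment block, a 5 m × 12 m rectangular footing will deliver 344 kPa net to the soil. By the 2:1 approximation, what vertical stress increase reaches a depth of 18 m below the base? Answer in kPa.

Δσ_z ≈ 29.9 kPa

By the 2:1 method the load spreads at 1 horizontal : 2 vertical, so at depth z the loaded area has grown by z in each plan dimension:
Δσ = qBL/((B+z)(L+z)) = 344×5×12/((5+18)(12+18)) = 29.913 kPa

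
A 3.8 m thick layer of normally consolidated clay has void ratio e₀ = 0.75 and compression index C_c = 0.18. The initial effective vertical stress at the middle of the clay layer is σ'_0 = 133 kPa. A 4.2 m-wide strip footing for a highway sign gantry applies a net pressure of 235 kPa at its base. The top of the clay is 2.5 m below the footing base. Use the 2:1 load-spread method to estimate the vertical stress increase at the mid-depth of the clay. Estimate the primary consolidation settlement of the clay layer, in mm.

Mid-depth of clay below the footing base: z = 2.5 + 3.8/2 = 4.4 m.
Stress increase at mid-clay by the 2:1 spreading method:
Δσ = qB/(B+z) = 235×4.2/(4.2+4.4) = 114.77 kPa
Final effective stress: σ'_f = σ'_0 + Δσ = 133 + 114.77 = 247.77 kPa.
Normally consolidated clay, so the full stress increment lies on the virgin compression line:
S_c = C_c·H/(1+e₀)·log₁₀(σ'_f/σ'_0) = 0.18×3.8/(1+0.75)×log₁₀(247.77/133)
    = 0.39086 × 0.2702 = 0.1056 m

S_c ≈ 106 mm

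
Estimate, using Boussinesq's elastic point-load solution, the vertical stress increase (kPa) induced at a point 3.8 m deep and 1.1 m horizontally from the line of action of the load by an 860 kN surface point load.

Δσ_z ≈ 23.3 kPa

Boussinesq vertical stress below a point load on an elastic half-space:
Δσ_z = 3P/(2πz²) · [1 + (r/z)²]^(−5/2)
r/z = 1.1/3.8 = 0.28947; [1+(r/z)²]^(−5/2) = 0.81777.
Δσ_z = 3×860/(2π×3.8²) × 0.81777 = 28.436 × 0.81777 = 23.25 kPa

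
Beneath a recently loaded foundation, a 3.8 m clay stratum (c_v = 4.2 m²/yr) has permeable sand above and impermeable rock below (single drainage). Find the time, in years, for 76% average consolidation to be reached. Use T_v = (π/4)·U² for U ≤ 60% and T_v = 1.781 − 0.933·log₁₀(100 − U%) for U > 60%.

Drainage path length: H_d = H = 3.8 m (single drainage).
U > 60%: T_v = 1.781 − 0.933·log₁₀(100 − 76) = 0.49326.
t = T_v·H_d²/c_v = 0.49326×3.8²/4.2 = 1.696 years.

t ≈ 1.7 years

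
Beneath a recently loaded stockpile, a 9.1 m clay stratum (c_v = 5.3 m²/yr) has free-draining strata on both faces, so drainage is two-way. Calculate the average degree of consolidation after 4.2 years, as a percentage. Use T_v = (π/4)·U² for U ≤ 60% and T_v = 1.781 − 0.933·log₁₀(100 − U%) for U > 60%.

Drainage path length: H_d = H/2 = 4.55 m (double drainage).
T_v = c_v·t/H_d² = 5.3×4.2/4.55² = 1.0752.
T_v = 1.0752 corresponds to the U > 60% branch:
U = 1 − 10^((1.781 − T_v)/0.933)/100 = 0.9429

U ≈ 94.3 %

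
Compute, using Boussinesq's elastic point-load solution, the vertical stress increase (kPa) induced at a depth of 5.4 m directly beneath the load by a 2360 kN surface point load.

Boussinesq vertical stress below a point load on an elastic half-space:
Δσ_z = 3P/(2πz²) · [1 + (r/z)²]^(−5/2)
r/z = 0/5.4 = 0; [1+(r/z)²]^(−5/2) = 1.
Δσ_z = 3×2360/(2π×5.4²) × 1 = 38.643 × 1 = 38.64 kPa

Δσ_z ≈ 38.6 kPa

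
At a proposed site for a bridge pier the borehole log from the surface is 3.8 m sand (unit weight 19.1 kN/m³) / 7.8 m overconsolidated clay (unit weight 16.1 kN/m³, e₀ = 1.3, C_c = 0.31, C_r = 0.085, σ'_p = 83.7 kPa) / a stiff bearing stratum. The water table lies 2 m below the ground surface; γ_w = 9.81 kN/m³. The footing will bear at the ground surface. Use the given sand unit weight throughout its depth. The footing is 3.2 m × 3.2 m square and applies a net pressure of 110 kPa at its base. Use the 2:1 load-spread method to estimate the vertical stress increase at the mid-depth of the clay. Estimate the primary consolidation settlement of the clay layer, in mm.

Mid-depth of clay below the ground surface: z = 3.8 + 7.8/2 = 7.7 m.
Total vertical stress at mid-clay: σ_v = 19.1×3.8 + 16.1×3.9 = 135.37 kPa.
Pore pressure: u = 9.81×(7.7 − 2) = 55.917 kPa.
Initial effective stress: σ'_0 = σ_v − u = 135.37 − 55.917 = 79.453 kPa.
Stress increase at mid-clay by the 2:1 spreading method:
Δσ = qBL/((B+z)(L+z)) = 110×3.2×3.2/((3.2+7.7)(3.2+7.7)) = 9.4807 kPa
Final effective stress: σ'_f = 79.453 + 9.4807 = 88.934 kPa.
σ'_f = 88.934 > σ'_p = 83.7 kPa, so the stress path crosses the preconsolidation pressure — recompression up to σ'_p, then virgin compression beyond:
S_c = H/(1+e₀)·[C_r·log₁₀(σ'_p/σ'_0) + C_c·log₁₀(σ'_f/σ'_p)]
    = 7.8/2.3 × [0.085×log₁₀(83.7/79.453) + 0.31×log₁₀(88.934/83.7)]
    = 3.3913 × [0.0019223 + 0.0081661] = 0.03421 m

S_c ≈ 34.2 mm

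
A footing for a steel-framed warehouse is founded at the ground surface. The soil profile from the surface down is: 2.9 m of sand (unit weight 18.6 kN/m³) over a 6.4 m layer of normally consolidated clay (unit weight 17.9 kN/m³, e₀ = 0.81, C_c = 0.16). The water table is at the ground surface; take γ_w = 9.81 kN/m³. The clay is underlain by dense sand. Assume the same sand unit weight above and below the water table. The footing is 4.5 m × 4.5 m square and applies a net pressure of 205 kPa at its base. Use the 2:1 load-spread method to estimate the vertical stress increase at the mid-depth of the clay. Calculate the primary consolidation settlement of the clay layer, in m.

Mid-depth of clay below the ground surface: z = 2.9 + 6.4/2 = 6.1 m.
Total vertical stress at mid-clay: σ_v = 18.6×2.9 + 17.9×3.2 = 111.22 kPa.
Pore pressure: u = 9.81×(6.1 − 0) = 59.841 kPa.
Initial effective stress: σ'_0 = σ_v − u = 111.22 − 59.841 = 51.379 kPa.
Stress increase at mid-clay by the 2:1 spreading method:
Δσ = qBL/((B+z)(L+z)) = 205×4.5×4.5/((4.5+6.1)(4.5+6.1)) = 36.946 kPa
Final effective stress: σ'_f = σ'_0 + Δσ = 51.379 + 36.946 = 88.325 kPa.
Normally consolidated clay, so the full stress increment lies on the virgin compression line:
S_c = C_c·H/(1+e₀)·log₁₀(σ'_f/σ'_0) = 0.16×6.4/(1+0.81)×log₁₀(88.325/51.379)
    = 0.56575 × 0.2353 = 0.1331 m

S_c ≈ 0.133 m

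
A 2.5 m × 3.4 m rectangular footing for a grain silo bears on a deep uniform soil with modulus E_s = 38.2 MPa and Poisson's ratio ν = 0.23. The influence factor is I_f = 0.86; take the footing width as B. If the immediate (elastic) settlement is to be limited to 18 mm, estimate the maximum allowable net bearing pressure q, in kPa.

q ≈ 338 kPa

E_s = 38.2 MPa = 38200 kPa.
S_e = q·B·(1−ν²)/E_s · I_f  ⇒  q = S_e·E_s / (B·(1−ν²)·I_f).
q = 0.018 × 38200 / (2.5 × 0.9471 × 0.86) = 337.7 kPa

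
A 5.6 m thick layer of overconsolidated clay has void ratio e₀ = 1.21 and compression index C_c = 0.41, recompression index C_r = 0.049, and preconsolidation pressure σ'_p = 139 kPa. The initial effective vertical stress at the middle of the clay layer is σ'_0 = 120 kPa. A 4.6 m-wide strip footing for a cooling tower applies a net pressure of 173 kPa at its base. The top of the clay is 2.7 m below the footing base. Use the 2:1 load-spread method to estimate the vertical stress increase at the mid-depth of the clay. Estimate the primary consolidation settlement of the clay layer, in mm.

Mid-depth of clay below the footing base: z = 2.7 + 5.6/2 = 5.5 m.
Stress increase at mid-clay by the 2:1 spreading method:
Δσ = qB/(B+z) = 173×4.6/(4.6+5.5) = 78.792 kPa
Final effective stress: σ'_f = 120 + 78.792 = 198.79 kPa.
σ'_f = 198.79 > σ'_p = 139 kPa, so the stress path crosses the preconsolidation pressure — recompression up to σ'_p, then virgin compression beyond:
S_c = H/(1+e₀)·[C_r·log₁₀(σ'_p/σ'_0) + C_c·log₁₀(σ'_f/σ'_p)]
    = 5.6/2.21 × [0.049×log₁₀(139/120) + 0.41×log₁₀(198.79/139)]
    = 2.5339 × [0.0031278 + 0.063706] = 0.1694 m

S_c ≈ 169 mm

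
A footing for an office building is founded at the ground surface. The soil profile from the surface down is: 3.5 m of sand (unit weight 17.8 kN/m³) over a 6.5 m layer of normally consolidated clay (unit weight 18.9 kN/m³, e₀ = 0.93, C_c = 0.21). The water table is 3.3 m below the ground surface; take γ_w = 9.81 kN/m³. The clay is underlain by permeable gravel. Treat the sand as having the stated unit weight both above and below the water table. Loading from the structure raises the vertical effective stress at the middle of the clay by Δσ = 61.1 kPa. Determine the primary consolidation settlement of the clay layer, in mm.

Mid-depth of clay below the ground surface: z = 3.5 + 6.5/2 = 6.75 m.
Total vertical stress at mid-clay: σ_v = 17.8×3.5 + 18.9×3.25 = 123.72 kPa.
Pore pressure: u = 9.81×(6.75 − 3.3) = 33.845 kPa.
Initial effective stress: σ'_0 = σ_v − u = 123.72 − 33.845 = 89.875 kPa.
Final effective stress: σ'_f = σ'_0 + Δσ = 89.875 + 61.1 = 150.97 kPa.
Normally consolidated clay, so the full stress increment lies on the virgin compression line:
S_c = C_c·H/(1+e₀)·log₁₀(σ'_f/σ'_0) = 0.21×6.5/(1+0.93)×log₁₀(150.97/89.875)
    = 0.70725 × 0.22525 = 0.1593 m

S_c ≈ 159 mm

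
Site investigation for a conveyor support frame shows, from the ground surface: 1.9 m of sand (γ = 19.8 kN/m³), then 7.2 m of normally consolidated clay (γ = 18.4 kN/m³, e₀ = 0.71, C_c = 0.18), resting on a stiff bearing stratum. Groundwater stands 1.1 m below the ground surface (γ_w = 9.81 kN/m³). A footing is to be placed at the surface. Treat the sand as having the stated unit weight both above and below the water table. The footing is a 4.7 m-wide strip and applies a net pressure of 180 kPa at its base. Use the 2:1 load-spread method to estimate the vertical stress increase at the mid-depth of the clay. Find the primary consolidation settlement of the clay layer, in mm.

Mid-depth of clay below the ground surface: z = 1.9 + 7.2/2 = 5.5 m.
Total vertical stress at mid-clay: σ_v = 19.8×1.9 + 18.4×3.6 = 103.86 kPa.
Pore pressure: u = 9.81×(5.5 − 1.1) = 43.164 kPa.
Initial effective stress: σ'_0 = σ_v − u = 103.86 − 43.164 = 60.696 kPa.
Stress increase at mid-clay by the 2:1 spreading method:
Δσ = qB/(B+z) = 180×4.7/(4.7+5.5) = 82.941 kPa
Final effective stress: σ'_f = σ'_0 + Δσ = 60.696 + 82.941 = 143.64 kPa.
Normally consolidated clay, so the full stress increment lies on the virgin compression line:
S_c = C_c·H/(1+e₀)·log₁₀(σ'_f/σ'_0) = 0.18×7.2/(1+0.71)×log₁₀(143.64/60.696)
    = 0.75789 × 0.37412 = 0.2835 m

S_c ≈ 284 mm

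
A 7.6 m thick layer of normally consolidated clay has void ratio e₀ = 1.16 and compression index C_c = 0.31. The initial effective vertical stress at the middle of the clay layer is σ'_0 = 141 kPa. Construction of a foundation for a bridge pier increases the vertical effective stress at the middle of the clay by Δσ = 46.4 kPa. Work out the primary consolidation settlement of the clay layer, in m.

Final effective stress: σ'_f = σ'_0 + Δσ = 141 + 46.4 = 187.4 kPa.
Normally consolidated clay, so the full stress increment lies on the virgin compression line:
S_c = C_c·H/(1+e₀)·log₁₀(σ'_f/σ'_0) = 0.31×7.6/(1+1.16)×log₁₀(187.4/141)
    = 1.0907 × 0.12355 = 0.1348 m

S_c ≈ 0.135 m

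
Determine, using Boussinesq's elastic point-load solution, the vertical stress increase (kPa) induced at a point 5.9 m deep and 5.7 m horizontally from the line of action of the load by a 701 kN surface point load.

Δσ_z ≈ 1.85 kPa

Boussinesq vertical stress below a point load on an elastic half-space:
Δσ_z = 3P/(2πz²) · [1 + (r/z)²]^(−5/2)
r/z = 5.7/5.9 = 0.9661; [1+(r/z)²]^(−5/2) = 0.19241.
Δσ_z = 3×701/(2π×5.9²) × 0.19241 = 9.6151 × 0.19241 = 1.85 kPa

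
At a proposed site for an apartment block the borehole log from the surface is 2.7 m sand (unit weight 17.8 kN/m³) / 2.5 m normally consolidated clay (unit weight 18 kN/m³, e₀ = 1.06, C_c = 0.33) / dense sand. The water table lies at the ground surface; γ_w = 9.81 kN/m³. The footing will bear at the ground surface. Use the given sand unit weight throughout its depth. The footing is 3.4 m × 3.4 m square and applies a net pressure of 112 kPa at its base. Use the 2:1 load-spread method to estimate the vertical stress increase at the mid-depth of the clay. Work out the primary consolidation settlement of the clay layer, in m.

S_c ≈ 0.0977 m

Mid-depth of clay below the ground surface: z = 2.7 + 2.5/2 = 3.95 m.
Total vertical stress at mid-clay: σ_v = 17.8×2.7 + 18×1.25 = 70.56 kPa.
Pore pressure: u = 9.81×(3.95 − 0) = 38.75 kPa.
Initial effective stress: σ'_0 = σ_v − u = 70.56 − 38.75 = 31.81 kPa.
Stress increase at mid-clay by the 2:1 spreading method:
Δσ = qBL/((B+z)(L+z)) = 112×3.4×3.4/((3.4+3.95)(3.4+3.95)) = 23.966 kPa
Final effective stress: σ'_f = σ'_0 + Δσ = 31.81 + 23.966 = 55.776 kPa.
Normally consolidated clay, so the full stress increment lies on the virgin compression line:
S_c = C_c·H/(1+e₀)·log₁₀(σ'_f/σ'_0) = 0.33×2.5/(1+1.06)×log₁₀(55.776/31.81)
    = 0.40049 × 0.24388 = 0.09767 m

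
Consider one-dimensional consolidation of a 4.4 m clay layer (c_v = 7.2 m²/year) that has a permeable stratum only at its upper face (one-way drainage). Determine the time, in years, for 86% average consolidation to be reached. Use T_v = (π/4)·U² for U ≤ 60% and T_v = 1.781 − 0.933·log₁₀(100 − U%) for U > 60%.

Drainage path length: H_d = H = 4.4 m (single drainage).
U > 60%: T_v = 1.781 − 0.933·log₁₀(100 − 86) = 0.71166.
t = T_v·H_d²/c_v = 0.71166×4.4²/7.2 = 1.914 years.

t ≈ 1.91 years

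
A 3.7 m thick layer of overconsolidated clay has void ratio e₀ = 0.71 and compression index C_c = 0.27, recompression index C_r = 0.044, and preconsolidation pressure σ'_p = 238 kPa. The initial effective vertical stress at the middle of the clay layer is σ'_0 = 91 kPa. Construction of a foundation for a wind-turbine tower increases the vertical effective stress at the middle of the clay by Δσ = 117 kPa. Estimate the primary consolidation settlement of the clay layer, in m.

Final effective stress: σ'_f = 91 + 117 = 208 kPa.
σ'_f = 208 ≤ σ'_p = 238 kPa, so the clay remains overconsolidated and only the recompression index applies:
S_c = C_r·H/(1+e₀)·log₁₀(σ'_f/σ'_0) = 0.044×3.7/1.71×log₁₀(208/91)
    = 0.095203 × 0.35902 = 0.03418 m

S_c ≈ 0.0342 m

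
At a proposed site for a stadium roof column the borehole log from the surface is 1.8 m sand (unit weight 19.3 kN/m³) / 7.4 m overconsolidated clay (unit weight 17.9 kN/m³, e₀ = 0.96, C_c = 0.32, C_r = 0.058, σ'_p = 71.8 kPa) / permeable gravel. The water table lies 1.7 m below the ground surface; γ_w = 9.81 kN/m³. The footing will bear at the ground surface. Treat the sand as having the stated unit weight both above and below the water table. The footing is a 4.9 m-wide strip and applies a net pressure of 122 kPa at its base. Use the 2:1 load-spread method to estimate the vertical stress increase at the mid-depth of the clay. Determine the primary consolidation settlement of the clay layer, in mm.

S_c ≈ 286 mm

Mid-depth of clay below the ground surface: z = 1.8 + 7.4/2 = 5.5 m.
Total vertical stress at mid-clay: σ_v = 19.3×1.8 + 17.9×3.7 = 100.97 kPa.
Pore pressure: u = 9.81×(5.5 − 1.7) = 37.278 kPa.
Initial effective stress: σ'_0 = σ_v − u = 100.97 − 37.278 = 63.692 kPa.
Stress increase at mid-clay by the 2:1 spreading method:
Δσ = qB/(B+z) = 122×4.9/(4.9+5.5) = 57.481 kPa
Final effective stress: σ'_f = 63.692 + 57.481 = 121.17 kPa.
σ'_f = 121.17 > σ'_p = 71.8 kPa, so the stress path crosses the preconsolidation pressure — recompression up to σ'_p, then virgin compression beyond:
S_c = H/(1+e₀)·[C_r·log₁₀(σ'_p/σ'_0) + C_c·log₁₀(σ'_f/σ'_p)]
    = 7.4/1.96 × [0.058×log₁₀(71.8/63.692) + 0.32×log₁₀(121.17/71.8)]
    = 3.7755 × [0.0030183 + 0.072727] = 0.286 m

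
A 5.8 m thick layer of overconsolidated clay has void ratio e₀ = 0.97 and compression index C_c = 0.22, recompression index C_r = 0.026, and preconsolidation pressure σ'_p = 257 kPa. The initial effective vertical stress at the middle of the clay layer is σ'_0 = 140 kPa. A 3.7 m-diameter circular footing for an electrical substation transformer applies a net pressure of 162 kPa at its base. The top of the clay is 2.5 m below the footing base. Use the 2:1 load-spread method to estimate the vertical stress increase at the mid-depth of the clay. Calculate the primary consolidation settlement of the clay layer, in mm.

Mid-depth of clay below the footing base: z = 2.5 + 5.8/2 = 5.4 m.
Stress increase at mid-clay by the 2:1 spreading method:
Δσ ≈ qD²/(D+z)² = 162×3.7²/(3.7+5.4)² = 26.782 kPa
Final effective stress: σ'_f = 140 + 26.782 = 166.78 kPa.
σ'_f = 166.78 ≤ σ'_p = 257 kPa, so the clay remains overconsolidated and only the recompression index applies:
S_c = C_r·H/(1+e₀)·log₁₀(σ'_f/σ'_0) = 0.026×5.8/1.97×log₁₀(166.78/140)
    = 0.076549 × 0.076016 = 0.005819 m

S_c ≈ 5.82 mm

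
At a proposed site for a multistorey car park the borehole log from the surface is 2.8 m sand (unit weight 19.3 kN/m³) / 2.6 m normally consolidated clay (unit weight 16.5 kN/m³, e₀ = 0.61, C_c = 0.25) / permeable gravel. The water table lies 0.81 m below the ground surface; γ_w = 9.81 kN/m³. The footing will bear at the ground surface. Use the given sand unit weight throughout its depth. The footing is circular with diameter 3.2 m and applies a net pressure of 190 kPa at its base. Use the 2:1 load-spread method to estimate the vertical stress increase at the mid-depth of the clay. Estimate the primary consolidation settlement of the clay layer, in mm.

Mid-depth of clay below the ground surface: z = 2.8 + 2.6/2 = 4.1 m.
Total vertical stress at mid-clay: σ_v = 19.3×2.8 + 16.5×1.3 = 75.49 kPa.
Pore pressure: u = 9.81×(4.1 − 0.81) = 32.275 kPa.
Initial effective stress: σ'_0 = σ_v − u = 75.49 − 32.275 = 43.215 kPa.
Stress increase at mid-clay by the 2:1 spreading method:
Δσ ≈ qD²/(D+z)² = 190×3.2²/(3.2+4.1)² = 36.51 kPa
Final effective stress: σ'_f = σ'_0 + Δσ = 43.215 + 36.51 = 79.725 kPa.
Normally consolidated clay, so the full stress increment lies on the virgin compression line:
S_c = C_c·H/(1+e₀)·log₁₀(σ'_f/σ'_0) = 0.25×2.6/(1+0.61)×log₁₀(79.725/43.215)
    = 0.40373 × 0.26596 = 0.1074 m

S_c ≈ 107 mm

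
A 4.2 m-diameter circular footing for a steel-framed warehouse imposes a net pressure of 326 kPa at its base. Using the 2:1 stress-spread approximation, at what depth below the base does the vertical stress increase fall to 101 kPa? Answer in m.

2:1 spreading — at depth z the loaded area has grown by z in each plan dimension:
qD²/(D+z)² = Δσ_z ⇒ z = D(√(q/Δσ_z) − 1) = 4.2×(√(326/101) − 1) = 3.346 m

z ≈ 3.35 m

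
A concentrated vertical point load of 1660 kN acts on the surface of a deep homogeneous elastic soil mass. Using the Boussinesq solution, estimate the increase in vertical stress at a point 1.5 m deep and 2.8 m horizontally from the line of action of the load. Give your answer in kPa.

Δσ_z ≈ 8.27 kPa

Boussinesq vertical stress below a point load on an elastic half-space:
Δσ_z = 3P/(2πz²) · [1 + (r/z)²]^(−5/2)
r/z = 2.8/1.5 = 1.8667; [1+(r/z)²]^(−5/2) = 0.023482.
Δσ_z = 3×1660/(2π×1.5²) × 0.023482 = 352.26 × 0.023482 = 8.272 kPa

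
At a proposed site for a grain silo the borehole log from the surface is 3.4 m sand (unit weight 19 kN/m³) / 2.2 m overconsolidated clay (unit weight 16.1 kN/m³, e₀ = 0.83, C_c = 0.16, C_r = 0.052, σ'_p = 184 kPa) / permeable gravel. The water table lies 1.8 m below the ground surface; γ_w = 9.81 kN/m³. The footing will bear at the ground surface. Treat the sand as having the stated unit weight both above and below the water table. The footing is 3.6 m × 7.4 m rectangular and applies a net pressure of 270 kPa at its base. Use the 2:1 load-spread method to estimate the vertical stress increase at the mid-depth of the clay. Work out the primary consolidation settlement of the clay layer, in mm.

Mid-depth of clay below the ground surface: z = 3.4 + 2.2/2 = 4.5 m.
Total vertical stress at mid-clay: σ_v = 19×3.4 + 16.1×1.1 = 82.31 kPa.
Pore pressure: u = 9.81×(4.5 − 1.8) = 26.487 kPa.
Initial effective stress: σ'_0 = σ_v − u = 82.31 − 26.487 = 55.823 kPa.
Stress increase at mid-clay by the 2:1 spreading method:
Δσ = qBL/((B+z)(L+z)) = 270×3.6×7.4/((3.6+4.5)(7.4+4.5)) = 74.622 kPa
Final effective stress: σ'_f = 55.823 + 74.622 = 130.44 kPa.
σ'_f = 130.44 ≤ σ'_p = 184 kPa, so the clay remains overconsolidated and only the recompression index applies:
S_c = C_r·H/(1+e₀)·log₁₀(σ'_f/σ'_0) = 0.052×2.2/1.83×log₁₀(130.44/55.823)
    = 0.062514 × 0.3686 = 0.02304 m

S_c ≈ 23 mm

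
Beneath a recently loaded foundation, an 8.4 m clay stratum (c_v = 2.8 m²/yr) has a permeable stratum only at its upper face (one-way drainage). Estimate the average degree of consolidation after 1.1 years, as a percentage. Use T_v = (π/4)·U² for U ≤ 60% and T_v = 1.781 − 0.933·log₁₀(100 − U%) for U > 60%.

U ≈ 23.6 %

Drainage path length: H_d = H = 8.4 m (single drainage).
T_v = c_v·t/H_d² = 2.8×1.1/8.4² = 0.043651.
T_v = 0.043651 corresponds to the U ≤ 60% branch:
U = √(4T_v/π) = 0.2358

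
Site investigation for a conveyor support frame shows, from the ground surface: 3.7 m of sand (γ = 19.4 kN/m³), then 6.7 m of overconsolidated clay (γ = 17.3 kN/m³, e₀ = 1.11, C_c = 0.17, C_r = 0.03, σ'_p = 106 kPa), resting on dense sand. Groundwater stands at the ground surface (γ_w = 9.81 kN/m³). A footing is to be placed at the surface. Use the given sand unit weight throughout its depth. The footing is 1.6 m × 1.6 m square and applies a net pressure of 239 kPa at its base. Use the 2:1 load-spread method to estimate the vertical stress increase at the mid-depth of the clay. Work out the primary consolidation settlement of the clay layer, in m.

Mid-depth of clay below the ground surface: z = 3.7 + 6.7/2 = 7.05 m.
Total vertical stress at mid-clay: σ_v = 19.4×3.7 + 17.3×3.35 = 129.74 kPa.
Pore pressure: u = 9.81×(7.05 − 0) = 69.16 kPa.
Initial effective stress: σ'_0 = σ_v − u = 129.74 − 69.16 = 60.58 kPa.
Stress increase at mid-clay by the 2:1 spreading method:
Δσ = qBL/((B+z)(L+z)) = 239×1.6×1.6/((1.6+7.05)(1.6+7.05)) = 8.1772 kPa
Final effective stress: σ'_f = 60.58 + 8.1772 = 68.757 kPa.
σ'_f = 68.757 ≤ σ'_p = 106 kPa, so the clay remains overconsolidated and only the recompression index applies:
S_c = C_r·H/(1+e₀)·log₁₀(σ'_f/σ'_0) = 0.03×6.7/2.11×log₁₀(68.757/60.58)
    = 0.095262 × 0.054988 = 0.005238 m

S_c ≈ 0.00524 m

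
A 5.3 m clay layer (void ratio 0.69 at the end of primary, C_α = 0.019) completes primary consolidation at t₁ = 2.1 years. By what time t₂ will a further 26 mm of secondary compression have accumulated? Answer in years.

S_s = C_α·H/(1+e_p)·log₁₀(t₂/t₁) ⇒ log₁₀(t₂/t₁) = S_s·(1+e_p)/(C_α·H).
log₁₀(t₂/t₁) = 0.026 × (1+0.69) / (0.019×5.3) = 0.4363
t₂ = t₁ × 10^0.4363 = 2.1 × 2.731 = 5.735 years

t₂ ≈ 5.74 years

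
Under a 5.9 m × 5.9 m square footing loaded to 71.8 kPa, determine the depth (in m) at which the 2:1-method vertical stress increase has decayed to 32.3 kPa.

2:1 spreading — at depth z the loaded area has grown by z in each plan dimension:
qB²/(B+z)² = Δσ_z ⇒ z = B(√(q/Δσ_z) − 1) = 5.9×(√(71.8/32.3) − 1) = 2.897 m

z ≈ 2.9 m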